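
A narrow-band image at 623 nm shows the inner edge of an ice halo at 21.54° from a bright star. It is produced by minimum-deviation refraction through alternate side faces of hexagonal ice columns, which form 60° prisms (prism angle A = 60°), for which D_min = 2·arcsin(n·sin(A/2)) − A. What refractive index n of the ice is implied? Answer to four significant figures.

Rearranging: n = sin((D_min + A)/2) / sin(A/2).
(D_min + A)/2 = (21.54° + 60°)/2 = 40.770°.
n = sin 40.770° / sin 30° = 0.6530 / 0.5000 = 1.3060.

1.306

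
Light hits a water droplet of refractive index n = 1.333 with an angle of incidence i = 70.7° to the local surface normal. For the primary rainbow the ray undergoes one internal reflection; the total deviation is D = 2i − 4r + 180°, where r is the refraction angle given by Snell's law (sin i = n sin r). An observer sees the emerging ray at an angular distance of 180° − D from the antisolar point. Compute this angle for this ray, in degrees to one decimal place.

sin r = sin 70.7° / 1.333 = 0.9438/1.333 = 0.7080; r = 45.07°.
D = 2·70.7° − 4·45.07° + 180° = 141.40° − 180.30° + 180° = 141.10°.
Angle from antisolar point = 180° − D = 38.90°.

38.9°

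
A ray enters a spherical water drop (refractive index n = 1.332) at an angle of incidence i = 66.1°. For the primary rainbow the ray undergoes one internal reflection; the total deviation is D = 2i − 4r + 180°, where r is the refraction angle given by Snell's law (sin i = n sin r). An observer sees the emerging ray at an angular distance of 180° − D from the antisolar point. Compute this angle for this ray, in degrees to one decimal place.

sin r = sin 66.1° / 1.332 = 0.9143/1.332 = 0.6864; r = 43.34°.
D = 2·66.1° − 4·43.34° + 180° = 132.20° − 173.38° + 180° = 138.82°.
Angle from antisolar point = 180° − D = 41.18°.

41.2°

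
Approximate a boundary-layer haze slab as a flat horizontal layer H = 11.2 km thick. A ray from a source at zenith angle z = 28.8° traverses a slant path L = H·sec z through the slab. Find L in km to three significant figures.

12.8 km

sec z = 1/cos 28.8° = 1.1412.
L = 11.2 × 1.1412 = 12.781 km.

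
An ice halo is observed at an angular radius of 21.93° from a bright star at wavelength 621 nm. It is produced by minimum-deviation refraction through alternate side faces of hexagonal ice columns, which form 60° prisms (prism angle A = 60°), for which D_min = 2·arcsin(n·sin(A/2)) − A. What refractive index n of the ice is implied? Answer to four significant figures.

1.311

Rearranging: n = sin((D_min + A)/2) / sin(A/2).
(D_min + A)/2 = (21.93° + 60°)/2 = 40.965°.
n = sin 40.965° / sin 30° = 0.6556 / 0.5000 = 1.3112.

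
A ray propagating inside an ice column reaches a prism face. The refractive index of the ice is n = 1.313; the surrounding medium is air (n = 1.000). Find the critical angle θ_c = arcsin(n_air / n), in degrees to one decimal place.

sin θ_c = n_air / n = 1.000 / 1.313 = 0.7616.
θ_c = arcsin(0.7616) = 49.61°.

49.6°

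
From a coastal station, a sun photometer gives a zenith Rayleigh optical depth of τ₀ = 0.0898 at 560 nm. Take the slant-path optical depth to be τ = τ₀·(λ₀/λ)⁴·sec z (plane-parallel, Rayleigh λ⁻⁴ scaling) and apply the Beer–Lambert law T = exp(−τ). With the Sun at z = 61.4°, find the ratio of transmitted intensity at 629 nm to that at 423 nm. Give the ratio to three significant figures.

Airmass: sec 61.4° = 2.0890.
τ(629 nm) = 0.0898 × (560/629)⁴ × 2.0890 = 0.0898 × 0.6283 × 2.0890 = 0.1179.
τ(423 nm) = 0.0898 × (560/423)⁴ × 2.0890 = 0.0898 × 3.0718 × 2.0890 = 0.5762.
T(629)/T(423) = exp(τ_B − τ_A) = exp(0.4584) = 1.5815.

1.58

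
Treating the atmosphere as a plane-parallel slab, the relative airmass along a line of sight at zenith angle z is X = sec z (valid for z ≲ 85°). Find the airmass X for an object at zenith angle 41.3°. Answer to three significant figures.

1.33

X = sec z = 1/cos 41.3° = 1/0.7513 = 1.3311.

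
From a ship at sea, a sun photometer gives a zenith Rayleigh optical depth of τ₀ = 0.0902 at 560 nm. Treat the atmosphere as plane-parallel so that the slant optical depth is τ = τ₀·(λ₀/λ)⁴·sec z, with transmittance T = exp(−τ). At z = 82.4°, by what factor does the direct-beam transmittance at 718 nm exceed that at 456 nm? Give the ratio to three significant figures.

3.67

Airmass: sec 82.4° = 7.5611.
τ(718 nm) = 0.0902 × (560/718)⁴ × 7.5611 = 0.0902 × 0.3700 × 7.5611 = 0.2524.
τ(456 nm) = 0.0902 × (560/456)⁴ × 7.5611 = 0.0902 × 2.2745 × 7.5611 = 1.5513.
T(718)/T(456) = exp(τ_B − τ_A) = exp(1.2989) = 3.6652.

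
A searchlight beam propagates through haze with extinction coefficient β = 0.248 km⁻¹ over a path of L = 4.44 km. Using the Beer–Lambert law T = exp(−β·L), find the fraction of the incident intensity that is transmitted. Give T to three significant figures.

τ = β·L = 0.248 × 4.44 = 1.1011.
T = exp(−1.1011) = 0.3325.

0.332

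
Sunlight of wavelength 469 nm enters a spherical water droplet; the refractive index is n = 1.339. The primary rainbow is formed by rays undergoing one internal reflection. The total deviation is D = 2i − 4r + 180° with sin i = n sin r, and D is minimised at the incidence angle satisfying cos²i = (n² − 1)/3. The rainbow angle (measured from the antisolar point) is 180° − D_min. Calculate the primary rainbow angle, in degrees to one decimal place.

cos²i = (1.79292 − 1)/3 = 0.26431; i = arccos(0.51411) = 59.062°.
sin r = sin 59.062°/1.339 = 0.64057; r = 39.834°.
D_min = 2·59.062° − 4·39.834° + 180° = 138.786°.
Rainbow angle = 180° − D_min = 41.214°.

41.2°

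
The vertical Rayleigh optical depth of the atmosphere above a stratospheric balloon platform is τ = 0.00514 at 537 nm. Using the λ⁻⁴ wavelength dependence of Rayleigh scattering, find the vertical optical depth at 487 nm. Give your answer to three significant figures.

0.00760

τ(487 nm) = τ(537 nm) × (537/487)⁴ = 0.00514 × (1.1027)⁴ = 0.00514 × 1.4784 = 0.0076.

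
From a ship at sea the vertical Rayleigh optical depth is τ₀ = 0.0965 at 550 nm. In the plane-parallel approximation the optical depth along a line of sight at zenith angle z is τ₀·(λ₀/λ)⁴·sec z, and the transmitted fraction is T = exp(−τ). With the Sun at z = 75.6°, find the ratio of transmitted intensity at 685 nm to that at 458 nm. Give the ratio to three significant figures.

Airmass: sec 75.6° = 4.0211.
τ(685 nm) = 0.0965 × (550/685)⁴ × 4.0211 = 0.0965 × 0.4156 × 4.0211 = 0.1613.
τ(458 nm) = 0.0965 × (550/458)⁴ × 4.0211 = 0.0965 × 2.0796 × 4.0211 = 0.8070.
T(685)/T(458) = exp(τ_B − τ_A) = exp(0.6457) = 1.9073.

1.91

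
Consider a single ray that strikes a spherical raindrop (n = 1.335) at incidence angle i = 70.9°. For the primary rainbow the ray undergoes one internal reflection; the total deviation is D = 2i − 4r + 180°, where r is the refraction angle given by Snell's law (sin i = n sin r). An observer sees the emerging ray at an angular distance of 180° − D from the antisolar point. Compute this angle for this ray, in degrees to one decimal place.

sin r = sin 70.9° / 1.335 = 0.9449/1.335 = 0.7078; r = 45.06°.
D = 2·70.9° − 4·45.06° + 180° = 141.80° − 180.23° + 180° = 141.57°.
Angle from antisolar point = 180° − D = 38.43°.

38.4°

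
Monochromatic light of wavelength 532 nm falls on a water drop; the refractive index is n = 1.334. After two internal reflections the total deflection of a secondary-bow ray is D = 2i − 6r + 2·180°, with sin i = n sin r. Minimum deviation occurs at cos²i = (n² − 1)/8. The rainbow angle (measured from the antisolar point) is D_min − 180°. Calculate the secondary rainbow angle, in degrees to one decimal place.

51.2°

cos²i = (1.77956 − 1)/8 = 0.09744; i = arccos(0.31216) = 71.810°.
sin r = sin 71.810°/1.334 = 0.71217; r = 45.411°.
D_min = 2·71.810° − 6·45.411° + 360° = 231.153°.
Rainbow angle = D_min − 180° = 51.153°.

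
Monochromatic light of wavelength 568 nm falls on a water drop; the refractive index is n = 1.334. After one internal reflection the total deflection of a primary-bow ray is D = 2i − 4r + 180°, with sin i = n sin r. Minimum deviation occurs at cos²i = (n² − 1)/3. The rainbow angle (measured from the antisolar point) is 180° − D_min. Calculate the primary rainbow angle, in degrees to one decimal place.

cos²i = (1.77956 − 1)/3 = 0.25985; i = arccos(0.50976) = 59.352°.
sin r = sin 59.352°/1.334 = 0.64492; r = 40.159°.
D_min = 2·59.352° − 4·40.159° + 180° = 138.067°.
Rainbow angle = 180° − D_min = 41.933°.

41.9°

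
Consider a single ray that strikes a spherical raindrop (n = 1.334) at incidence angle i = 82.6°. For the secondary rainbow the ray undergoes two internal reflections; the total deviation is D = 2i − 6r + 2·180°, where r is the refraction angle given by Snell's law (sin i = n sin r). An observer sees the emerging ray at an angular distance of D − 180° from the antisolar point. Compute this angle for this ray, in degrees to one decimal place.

sin r = sin 82.6° / 1.334 = 0.9917/1.334 = 0.7434; r = 48.02°.
D = 2·82.6° − 6·48.02° + 2·180° = 165.20° − 288.12° + 360° = 237.08°.
Angle from antisolar point = D − 180° = 57.08°.

57.1°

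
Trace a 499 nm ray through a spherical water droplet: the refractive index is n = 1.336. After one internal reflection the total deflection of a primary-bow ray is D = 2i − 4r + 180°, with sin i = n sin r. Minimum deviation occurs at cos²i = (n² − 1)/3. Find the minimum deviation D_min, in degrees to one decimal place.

138.4°

cos²i = (1.78490 − 1)/3 = 0.26163; i = arccos(0.51150) = 59.236°.
sin r = sin 59.236°/1.336 = 0.64318; r = 40.029°.
D_min = 2·59.236° − 4·40.029° + 180° = 138.356°.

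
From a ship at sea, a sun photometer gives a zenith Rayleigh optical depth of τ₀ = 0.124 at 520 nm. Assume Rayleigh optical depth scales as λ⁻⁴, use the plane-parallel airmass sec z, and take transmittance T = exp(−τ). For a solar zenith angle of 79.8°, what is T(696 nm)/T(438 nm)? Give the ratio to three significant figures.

Airmass: sec 79.8° = 5.6470.
τ(696 nm) = 0.124 × (520/696)⁴ × 5.6470 = 0.124 × 0.3116 × 5.6470 = 0.2182.
τ(438 nm) = 0.124 × (520/438)⁴ × 5.6470 = 0.124 × 1.9866 × 5.6470 = 1.3911.
T(696)/T(438) = exp(τ_B − τ_A) = exp(1.1729) = 3.2314.

3.23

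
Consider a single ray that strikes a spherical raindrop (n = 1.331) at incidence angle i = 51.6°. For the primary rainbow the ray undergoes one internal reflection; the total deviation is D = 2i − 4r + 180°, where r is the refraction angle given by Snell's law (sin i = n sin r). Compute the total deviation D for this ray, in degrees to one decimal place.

138.9°

sin r = sin 51.6° / 1.331 = 0.7837/1.331 = 0.5888; r = 36.07°.
D = 2·51.6° − 4·36.07° + 180° = 103.20° − 144.29° + 180° = 138.91°.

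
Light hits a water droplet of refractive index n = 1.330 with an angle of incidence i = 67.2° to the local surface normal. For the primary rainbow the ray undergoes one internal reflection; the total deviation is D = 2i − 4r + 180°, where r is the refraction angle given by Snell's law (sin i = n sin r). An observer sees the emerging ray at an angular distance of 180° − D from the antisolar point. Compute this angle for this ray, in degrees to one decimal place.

sin r = sin 67.2° / 1.330 = 0.9219/1.330 = 0.6931; r = 43.88°.
D = 2·67.2° − 4·43.88° + 180° = 134.40° − 175.51° + 180° = 138.89°.
Angle from antisolar point = 180° − D = 41.11°.

41.1°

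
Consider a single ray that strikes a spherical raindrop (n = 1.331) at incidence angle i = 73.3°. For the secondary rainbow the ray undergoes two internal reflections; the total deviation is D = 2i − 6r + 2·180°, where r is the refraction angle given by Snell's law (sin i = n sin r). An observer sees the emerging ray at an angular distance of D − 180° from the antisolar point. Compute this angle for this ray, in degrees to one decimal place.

50.5°

sin r = sin 73.3° / 1.331 = 0.9578/1.331 = 0.7196; r = 46.02°.
D = 2·73.3° − 6·46.02° + 2·180° = 146.60° − 276.14° + 360° = 230.46°.
Angle from antisolar point = D − 180° = 50.46°.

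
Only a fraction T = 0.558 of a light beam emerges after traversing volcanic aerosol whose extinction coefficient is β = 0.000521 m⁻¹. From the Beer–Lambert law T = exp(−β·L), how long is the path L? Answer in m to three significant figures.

Beer–Lambert: T = exp(−βL) ⇒ L = −ln(T)/β = −ln(0.558)/0.000521 = 0.5834/0.000521 = 1120 m.

1120 m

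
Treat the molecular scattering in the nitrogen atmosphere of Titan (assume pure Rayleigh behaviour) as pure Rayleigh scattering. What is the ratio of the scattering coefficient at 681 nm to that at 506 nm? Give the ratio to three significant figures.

Rayleigh scattering ∝ λ⁻⁴, so the ratio of coefficients is the inverse fourth power of the wavelength ratio.
σ(681)/σ(506) = (506/681)⁴ = (0.7430)⁴ = 0.3048.

0.305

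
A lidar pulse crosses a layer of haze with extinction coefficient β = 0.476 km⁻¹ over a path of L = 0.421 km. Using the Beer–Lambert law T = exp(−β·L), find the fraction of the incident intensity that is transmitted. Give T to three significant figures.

0.818

τ = β·L = 0.476 × 0.421 = 0.2004.
T = exp(−0.2004) = 0.8184.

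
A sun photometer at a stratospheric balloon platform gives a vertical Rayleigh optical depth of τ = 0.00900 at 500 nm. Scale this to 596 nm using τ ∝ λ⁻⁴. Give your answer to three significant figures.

τ(596 nm) = τ(500 nm) × (500/596)⁴ = 0.00900 × (0.8389)⁴ = 0.00900 × 0.4953 = 0.0045.

0.00446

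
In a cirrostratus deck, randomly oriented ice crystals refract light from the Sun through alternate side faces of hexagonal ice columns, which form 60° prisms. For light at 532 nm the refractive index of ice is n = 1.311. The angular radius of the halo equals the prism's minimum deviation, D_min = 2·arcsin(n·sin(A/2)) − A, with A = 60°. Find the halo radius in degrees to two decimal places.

n·sin(A/2) = 1.311 × sin 30° = 1.311 × 0.5000 = 0.6555.
D_min = 2·arcsin(0.6555) − 60° = 2 × 40.958° − 60° = 21.915°.

21.92°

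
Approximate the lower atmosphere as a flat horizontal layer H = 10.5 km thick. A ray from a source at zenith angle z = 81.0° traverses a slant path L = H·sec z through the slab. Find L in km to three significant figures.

sec z = 1/cos 81.0° = 6.3925.
L = 10.5 × 6.3925 = 67.121 km.

67.1 km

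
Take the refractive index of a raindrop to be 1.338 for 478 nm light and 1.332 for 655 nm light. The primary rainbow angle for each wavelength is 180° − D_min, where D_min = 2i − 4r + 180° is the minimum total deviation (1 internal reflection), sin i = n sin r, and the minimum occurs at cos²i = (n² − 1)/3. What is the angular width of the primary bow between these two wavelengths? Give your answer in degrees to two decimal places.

0.87°

At 478 nm (n = 1.338): cos²i = 0.26341 → i = 59.120°, r = 39.899°, D_min = 138.643°, rainbow angle = 41.357°.
At 655 nm (n = 1.332): cos²i = 0.25807 → i = 59.469°, r = 40.290°, D_min = 137.776°, rainbow angle = 42.224°.
Angular width = |41.357° − 42.224°| = 0.867°.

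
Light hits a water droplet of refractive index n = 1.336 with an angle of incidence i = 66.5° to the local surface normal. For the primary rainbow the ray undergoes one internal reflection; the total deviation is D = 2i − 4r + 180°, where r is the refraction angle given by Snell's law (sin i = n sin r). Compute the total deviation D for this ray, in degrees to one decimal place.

sin r = sin 66.5° / 1.336 = 0.9171/1.336 = 0.6864; r = 43.35°.
D = 2·66.5° − 4·43.35° + 180° = 133.00° − 173.39° + 180° = 139.61°.

139.6°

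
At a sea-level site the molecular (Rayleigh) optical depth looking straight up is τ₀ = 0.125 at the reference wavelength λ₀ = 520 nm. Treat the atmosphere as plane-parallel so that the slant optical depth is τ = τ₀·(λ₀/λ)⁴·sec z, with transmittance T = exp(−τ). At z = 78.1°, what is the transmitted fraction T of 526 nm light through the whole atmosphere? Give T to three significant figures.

sec 78.1° = 4.8496.
τ = 0.125 × (520/526)⁴ × 4.8496 = 0.125 × 0.9551 × 4.8496 = 0.5790.
T = exp(−0.5790) = 0.5605.

0.560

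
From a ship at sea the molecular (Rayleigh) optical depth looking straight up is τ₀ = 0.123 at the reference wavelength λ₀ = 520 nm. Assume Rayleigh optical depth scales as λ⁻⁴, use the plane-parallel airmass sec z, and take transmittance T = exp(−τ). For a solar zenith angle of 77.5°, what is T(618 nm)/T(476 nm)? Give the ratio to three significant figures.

Airmass: sec 77.5° = 4.6202.
τ(618 nm) = 0.123 × (520/618)⁴ × 4.6202 = 0.123 × 0.5013 × 4.6202 = 0.2849.
τ(476 nm) = 0.123 × (520/476)⁴ × 4.6202 = 0.123 × 1.4242 × 4.6202 = 0.8094.
T(618)/T(476) = exp(τ_B − τ_A) = exp(0.5245) = 1.6897.

1.69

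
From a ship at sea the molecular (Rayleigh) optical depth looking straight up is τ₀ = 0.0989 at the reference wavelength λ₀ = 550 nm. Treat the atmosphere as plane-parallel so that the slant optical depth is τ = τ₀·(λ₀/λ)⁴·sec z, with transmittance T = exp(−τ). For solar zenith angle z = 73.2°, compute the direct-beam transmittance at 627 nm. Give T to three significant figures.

0.817

sec 73.2° = 3.4598.
τ = 0.0989 × (550/627)⁴ × 3.4598 = 0.0989 × 0.5921 × 3.4598 = 0.2026.
T = exp(−0.2026) = 0.8166.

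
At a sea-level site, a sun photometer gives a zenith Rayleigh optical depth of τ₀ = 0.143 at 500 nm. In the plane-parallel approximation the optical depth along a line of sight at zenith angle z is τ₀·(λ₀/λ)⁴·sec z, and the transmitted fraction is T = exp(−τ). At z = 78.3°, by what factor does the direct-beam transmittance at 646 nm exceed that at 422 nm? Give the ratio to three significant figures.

3.12

Airmass: sec 78.3° = 4.9313.
τ(646 nm) = 0.143 × (500/646)⁴ × 4.9313 = 0.143 × 0.3589 × 4.9313 = 0.2531.
τ(422 nm) = 0.143 × (500/422)⁴ × 4.9313 = 0.143 × 1.9707 × 4.9313 = 1.3897.
T(646)/T(422) = exp(τ_B − τ_A) = exp(1.1366) = 3.1163.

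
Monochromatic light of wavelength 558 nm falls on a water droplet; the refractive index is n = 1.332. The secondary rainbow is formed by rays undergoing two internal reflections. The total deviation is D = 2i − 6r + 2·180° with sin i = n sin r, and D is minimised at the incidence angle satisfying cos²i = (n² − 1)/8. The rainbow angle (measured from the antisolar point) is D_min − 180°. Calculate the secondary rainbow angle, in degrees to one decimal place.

cos²i = (1.77422 − 1)/8 = 0.09678; i = arccos(0.31109) = 71.875°.
sin r = sin 71.875°/1.332 = 0.71350; r = 45.520°.
D_min = 2·71.875° − 6·45.520° + 360° = 230.628°.
Rainbow angle = D_min − 180° = 50.628°.

50.6°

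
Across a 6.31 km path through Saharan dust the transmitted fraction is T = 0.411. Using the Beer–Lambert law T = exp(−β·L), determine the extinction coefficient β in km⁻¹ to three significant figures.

0.141 km⁻¹

Beer–Lambert: T = exp(−βL) ⇒ β = −ln(T)/L = −ln(0.411)/6.31 = 0.8892/6.31 = 0.1409 km⁻¹.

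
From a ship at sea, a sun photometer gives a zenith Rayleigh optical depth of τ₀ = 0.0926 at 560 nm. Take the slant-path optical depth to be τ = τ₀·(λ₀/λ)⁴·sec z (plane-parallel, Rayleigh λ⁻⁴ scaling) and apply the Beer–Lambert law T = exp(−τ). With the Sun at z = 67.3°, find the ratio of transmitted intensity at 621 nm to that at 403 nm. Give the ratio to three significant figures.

Airmass: sec 67.3° = 2.5913.
τ(621 nm) = 0.0926 × (560/621)⁴ × 2.5913 = 0.0926 × 0.6613 × 2.5913 = 0.1587.
τ(403 nm) = 0.0926 × (560/403)⁴ × 2.5913 = 0.0926 × 3.7285 × 2.5913 = 0.8947.
T(621)/T(403) = exp(τ_B − τ_A) = exp(0.7360) = 2.0875.

2.09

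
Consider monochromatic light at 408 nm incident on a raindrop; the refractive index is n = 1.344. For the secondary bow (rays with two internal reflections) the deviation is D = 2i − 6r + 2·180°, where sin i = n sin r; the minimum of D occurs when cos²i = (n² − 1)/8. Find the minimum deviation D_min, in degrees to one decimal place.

cos²i = (1.80634 − 1)/8 = 0.10079; i = arccos(0.31748) = 71.490°.
sin r = sin 71.490°/1.344 = 0.70555; r = 44.874°.
D_min = 2·71.490° − 6·44.874° + 360° = 233.733°.

233.7°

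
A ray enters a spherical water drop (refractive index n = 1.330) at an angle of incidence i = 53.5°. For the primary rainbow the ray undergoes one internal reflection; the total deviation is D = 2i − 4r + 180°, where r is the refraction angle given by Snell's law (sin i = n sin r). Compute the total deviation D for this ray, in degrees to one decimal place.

138.3°

sin r = sin 53.5° / 1.330 = 0.8039/1.330 = 0.6044; r = 37.19°.
D = 2·53.5° − 4·37.19° + 180° = 107.00° − 148.74° + 180° = 138.26°.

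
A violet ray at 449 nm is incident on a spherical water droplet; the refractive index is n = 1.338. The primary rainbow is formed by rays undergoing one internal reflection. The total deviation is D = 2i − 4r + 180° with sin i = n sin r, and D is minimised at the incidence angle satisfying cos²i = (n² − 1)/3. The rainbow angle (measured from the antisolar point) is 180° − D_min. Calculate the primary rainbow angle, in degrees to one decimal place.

41.4°

cos²i = (1.79024 − 1)/3 = 0.26341; i = arccos(0.51324) = 59.120°.
sin r = sin 59.120°/1.338 = 0.64144; r = 39.899°.
D_min = 2·59.120° − 4·39.899° + 180° = 138.643°.
Rainbow angle = 180° − D_min = 41.357°.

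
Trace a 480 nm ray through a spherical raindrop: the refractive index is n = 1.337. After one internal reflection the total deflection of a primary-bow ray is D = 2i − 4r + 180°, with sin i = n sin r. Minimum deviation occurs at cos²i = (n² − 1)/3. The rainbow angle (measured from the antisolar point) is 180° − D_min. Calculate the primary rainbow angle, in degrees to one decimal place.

cos²i = (1.78757 − 1)/3 = 0.26252; i = arccos(0.51237) = 59.178°.
sin r = sin 59.178°/1.337 = 0.64231; r = 39.964°.
D_min = 2·59.178° − 4·39.964° + 180° = 138.500°.
Rainbow angle = 180° − D_min = 41.500°.

41.5°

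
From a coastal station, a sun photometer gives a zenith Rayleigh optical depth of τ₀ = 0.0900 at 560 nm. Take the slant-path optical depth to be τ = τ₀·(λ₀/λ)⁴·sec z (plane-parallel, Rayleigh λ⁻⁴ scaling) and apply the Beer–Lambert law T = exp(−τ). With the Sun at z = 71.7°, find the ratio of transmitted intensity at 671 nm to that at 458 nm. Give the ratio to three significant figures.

1.65

Airmass: sec 71.7° = 3.1848.
τ(671 nm) = 0.0900 × (560/671)⁴ × 3.1848 = 0.0900 × 0.4851 × 3.1848 = 0.1391.
τ(458 nm) = 0.0900 × (560/458)⁴ × 3.1848 = 0.0900 × 2.2351 × 3.1848 = 0.6406.
T(671)/T(458) = exp(τ_B − τ_A) = exp(0.5016) = 1.6513.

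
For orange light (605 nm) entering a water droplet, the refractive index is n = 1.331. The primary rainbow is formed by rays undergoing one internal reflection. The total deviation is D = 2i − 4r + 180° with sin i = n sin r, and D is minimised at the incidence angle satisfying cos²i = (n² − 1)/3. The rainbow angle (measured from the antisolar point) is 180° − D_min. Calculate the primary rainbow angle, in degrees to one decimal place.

42.4°

cos²i = (1.77156 − 1)/3 = 0.25719; i = arccos(0.50714) = 59.527°.
sin r = sin 59.527°/1.331 = 0.64753; r = 40.356°.
D_min = 2·59.527° − 4·40.356° + 180° = 137.630°.
Rainbow angle = 180° − D_min = 42.370°.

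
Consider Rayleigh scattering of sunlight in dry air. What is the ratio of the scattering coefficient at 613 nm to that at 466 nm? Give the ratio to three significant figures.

Rayleigh scattering ∝ λ⁻⁴, so the ratio of coefficients is the inverse fourth power of the wavelength ratio.
σ(613)/σ(466) = (466/613)⁴ = (0.7602)⁴ = 0.334.

0.334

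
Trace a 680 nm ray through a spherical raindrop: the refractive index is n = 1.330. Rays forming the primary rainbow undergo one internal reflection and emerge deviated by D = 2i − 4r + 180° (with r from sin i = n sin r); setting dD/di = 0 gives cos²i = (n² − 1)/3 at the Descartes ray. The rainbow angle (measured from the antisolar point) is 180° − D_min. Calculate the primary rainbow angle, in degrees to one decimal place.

42.5°

cos²i = (1.76890 − 1)/3 = 0.25630; i = arccos(0.50626) = 59.585°.
sin r = sin 59.585°/1.330 = 0.64841; r = 40.422°.
D_min = 2·59.585° − 4·40.422° + 180° = 137.484°.
Rainbow angle = 180° − D_min = 42.516°.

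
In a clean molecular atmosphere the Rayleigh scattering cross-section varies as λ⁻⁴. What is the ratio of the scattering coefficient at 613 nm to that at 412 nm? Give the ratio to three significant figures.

0.204

Rayleigh scattering ∝ λ⁻⁴, so the ratio of coefficients is the inverse fourth power of the wavelength ratio.
σ(613)/σ(412) = (412/613)⁴ = (0.6721)⁴ = 0.2041.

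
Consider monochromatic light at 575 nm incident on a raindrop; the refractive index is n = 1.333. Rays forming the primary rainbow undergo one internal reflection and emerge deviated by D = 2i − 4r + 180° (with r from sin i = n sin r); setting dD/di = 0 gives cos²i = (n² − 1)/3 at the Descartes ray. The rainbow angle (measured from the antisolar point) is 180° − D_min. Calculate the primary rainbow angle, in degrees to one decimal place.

42.1°

cos²i = (1.77689 − 1)/3 = 0.25896; i = arccos(0.50888) = 59.410°.
sin r = sin 59.410°/1.333 = 0.64579; r = 40.225°.
D_min = 2·59.410° − 4·40.225° + 180° = 137.922°.
Rainbow angle = 180° − D_min = 42.078°.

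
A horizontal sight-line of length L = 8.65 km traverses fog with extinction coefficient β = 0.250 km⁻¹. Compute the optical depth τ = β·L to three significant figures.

τ = β·L = 0.250 × 8.65 = 2.1625.

2.16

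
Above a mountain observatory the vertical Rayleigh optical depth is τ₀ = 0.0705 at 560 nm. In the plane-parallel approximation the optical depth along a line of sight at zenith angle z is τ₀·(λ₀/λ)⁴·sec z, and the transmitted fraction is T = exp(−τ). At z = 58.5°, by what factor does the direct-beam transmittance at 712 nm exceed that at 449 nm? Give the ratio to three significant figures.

Airmass: sec 58.5° = 1.9139.
τ(712 nm) = 0.0705 × (560/712)⁴ × 1.9139 = 0.0705 × 0.3827 × 1.9139 = 0.0516.
τ(449 nm) = 0.0705 × (560/449)⁴ × 1.9139 = 0.0705 × 2.4197 × 1.9139 = 0.3265.
T(712)/T(449) = exp(τ_B − τ_A) = exp(0.2749) = 1.3163.

1.32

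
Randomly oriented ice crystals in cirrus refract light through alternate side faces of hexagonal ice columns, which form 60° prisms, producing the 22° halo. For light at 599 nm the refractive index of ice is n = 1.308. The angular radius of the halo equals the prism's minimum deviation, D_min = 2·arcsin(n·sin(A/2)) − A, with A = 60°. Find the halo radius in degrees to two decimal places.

21.69°

n·sin(A/2) = 1.308 × sin 30° = 1.308 × 0.5000 = 0.6540.
D_min = 2·arcsin(0.6540) − 60° = 2 × 40.844° − 60° = 21.688°.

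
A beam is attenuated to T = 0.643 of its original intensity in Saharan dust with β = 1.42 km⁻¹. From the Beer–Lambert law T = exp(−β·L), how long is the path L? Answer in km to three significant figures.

Beer–Lambert: T = exp(−βL) ⇒ L = −ln(T)/β = −ln(0.643)/1.42 = 0.4416/1.42 = 0.311 km.

0.311 km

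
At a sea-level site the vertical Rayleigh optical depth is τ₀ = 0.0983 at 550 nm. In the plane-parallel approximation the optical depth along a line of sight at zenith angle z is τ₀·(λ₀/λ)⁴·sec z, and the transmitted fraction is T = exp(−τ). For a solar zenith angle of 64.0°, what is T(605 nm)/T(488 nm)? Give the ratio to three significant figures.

1.23

Airmass: sec 64.0° = 2.2812.
τ(605 nm) = 0.0983 × (550/605)⁴ × 2.2812 = 0.0983 × 0.6830 × 2.2812 = 0.1532.
τ(488 nm) = 0.0983 × (550/488)⁴ × 2.2812 = 0.0983 × 1.6135 × 2.2812 = 0.3618.
T(605)/T(488) = exp(τ_B − τ_A) = exp(0.2087) = 1.2320.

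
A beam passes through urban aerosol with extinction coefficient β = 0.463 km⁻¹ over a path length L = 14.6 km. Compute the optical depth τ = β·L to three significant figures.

6.76

τ = β·L = 0.463 × 14.6 = 6.7598.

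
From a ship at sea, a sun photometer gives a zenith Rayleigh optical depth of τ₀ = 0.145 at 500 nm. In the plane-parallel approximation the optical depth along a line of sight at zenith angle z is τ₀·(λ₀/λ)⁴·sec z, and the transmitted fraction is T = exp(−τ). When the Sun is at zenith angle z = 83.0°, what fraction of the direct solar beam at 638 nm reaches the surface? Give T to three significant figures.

0.638

sec 83.0° = 8.2055.
τ = 0.145 × (500/638)⁴ × 8.2055 = 0.145 × 0.3772 × 8.2055 = 0.4488.
T = exp(−0.4488) = 0.6384.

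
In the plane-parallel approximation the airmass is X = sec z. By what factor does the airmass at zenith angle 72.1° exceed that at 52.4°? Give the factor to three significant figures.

1.99

X(72.1°)/X(52.4°) = sec 72.1° / sec 52.4° = cos 52.4° / cos 72.1° = 0.6101/0.3074 = 1.9851.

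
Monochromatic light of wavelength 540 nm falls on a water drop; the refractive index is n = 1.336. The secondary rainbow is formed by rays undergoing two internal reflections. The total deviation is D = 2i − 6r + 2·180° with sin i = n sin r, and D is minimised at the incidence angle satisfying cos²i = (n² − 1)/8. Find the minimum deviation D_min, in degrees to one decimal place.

231.7°

cos²i = (1.78490 − 1)/8 = 0.09811; i = arccos(0.31323) = 71.746°.
sin r = sin 71.746°/1.336 = 0.71084; r = 45.303°.
D_min = 2·71.746° − 6·45.303° + 360° = 231.674°.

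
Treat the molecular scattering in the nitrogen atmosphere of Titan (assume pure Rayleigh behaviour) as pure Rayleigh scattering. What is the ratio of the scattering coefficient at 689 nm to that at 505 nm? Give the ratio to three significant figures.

0.289

Rayleigh scattering ∝ λ⁻⁴, so the ratio of coefficients is the inverse fourth power of the wavelength ratio.
σ(689)/σ(505) = (505/689)⁴ = (0.7329)⁴ = 0.2886.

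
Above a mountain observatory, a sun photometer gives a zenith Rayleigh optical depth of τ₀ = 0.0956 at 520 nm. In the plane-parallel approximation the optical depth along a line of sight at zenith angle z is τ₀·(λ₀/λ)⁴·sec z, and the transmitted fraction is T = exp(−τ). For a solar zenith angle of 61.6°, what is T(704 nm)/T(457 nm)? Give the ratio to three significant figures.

1.32

Airmass: sec 61.6° = 2.1025.
τ(704 nm) = 0.0956 × (520/704)⁴ × 2.1025 = 0.0956 × 0.2977 × 2.1025 = 0.0598.
τ(457 nm) = 0.0956 × (520/457)⁴ × 2.1025 = 0.0956 × 1.6763 × 2.1025 = 0.3369.
T(704)/T(457) = exp(τ_B − τ_A) = exp(0.2771) = 1.3193.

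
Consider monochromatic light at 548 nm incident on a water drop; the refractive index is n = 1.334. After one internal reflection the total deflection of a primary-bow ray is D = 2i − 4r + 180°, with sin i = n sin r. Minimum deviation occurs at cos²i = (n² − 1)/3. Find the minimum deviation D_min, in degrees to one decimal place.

138.1°

cos²i = (1.77956 − 1)/3 = 0.25985; i = arccos(0.50976) = 59.352°.
sin r = sin 59.352°/1.334 = 0.64492; r = 40.159°.
D_min = 2·59.352° − 4·40.159° + 180° = 138.067°.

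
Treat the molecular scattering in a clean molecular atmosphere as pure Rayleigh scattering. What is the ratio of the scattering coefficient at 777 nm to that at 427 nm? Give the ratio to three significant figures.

Rayleigh scattering ∝ λ⁻⁴, so the ratio of coefficients is the inverse fourth power of the wavelength ratio.
σ(777)/σ(427) = (427/777)⁴ = (0.5495)⁴ = 0.09121.

0.0912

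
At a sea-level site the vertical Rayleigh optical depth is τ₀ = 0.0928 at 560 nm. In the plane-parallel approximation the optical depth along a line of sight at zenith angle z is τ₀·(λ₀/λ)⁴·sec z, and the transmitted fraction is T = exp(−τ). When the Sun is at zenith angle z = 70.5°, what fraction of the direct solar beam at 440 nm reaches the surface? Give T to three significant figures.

sec 70.5° = 2.9957.
τ = 0.0928 × (560/440)⁴ × 2.9957 = 0.0928 × 2.6239 × 2.9957 = 0.7294.
T = exp(−0.7294) = 0.4822.

0.482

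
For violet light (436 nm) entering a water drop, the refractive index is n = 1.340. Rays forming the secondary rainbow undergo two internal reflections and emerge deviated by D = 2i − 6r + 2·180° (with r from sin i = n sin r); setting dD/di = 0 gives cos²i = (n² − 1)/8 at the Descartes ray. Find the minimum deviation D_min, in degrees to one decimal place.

cos²i = (1.79560 − 1)/8 = 0.09945; i = arccos(0.31536) = 71.618°.
sin r = sin 71.618°/1.340 = 0.70819; r = 45.088°.
D_min = 2·71.618° − 6·45.088° + 360° = 232.709°.

232.7°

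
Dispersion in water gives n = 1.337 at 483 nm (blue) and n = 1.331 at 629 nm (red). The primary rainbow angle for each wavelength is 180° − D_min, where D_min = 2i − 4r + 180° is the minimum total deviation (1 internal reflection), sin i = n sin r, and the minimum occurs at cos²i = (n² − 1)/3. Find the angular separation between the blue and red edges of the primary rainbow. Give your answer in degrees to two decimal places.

At 483 nm (n = 1.337): cos²i = 0.26252 → i = 59.178°, r = 39.964°, D_min = 138.500°, rainbow angle = 41.500°.
At 629 nm (n = 1.331): cos²i = 0.25719 → i = 59.527°, r = 40.356°, D_min = 137.630°, rainbow angle = 42.370°.
Angular width = |41.500° − 42.370°| = 0.870°.

0.87°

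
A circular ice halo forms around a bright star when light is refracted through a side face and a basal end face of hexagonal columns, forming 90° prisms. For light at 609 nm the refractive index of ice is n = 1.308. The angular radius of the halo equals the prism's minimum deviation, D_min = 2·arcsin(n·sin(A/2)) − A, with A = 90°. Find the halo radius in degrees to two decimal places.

n·sin(A/2) = 1.308 × sin 45° = 1.308 × 0.7071 = 0.9249.
D_min = 2·arcsin(0.9249) − 90° = 2 × 67.653° − 90° = 45.305°.

45.31°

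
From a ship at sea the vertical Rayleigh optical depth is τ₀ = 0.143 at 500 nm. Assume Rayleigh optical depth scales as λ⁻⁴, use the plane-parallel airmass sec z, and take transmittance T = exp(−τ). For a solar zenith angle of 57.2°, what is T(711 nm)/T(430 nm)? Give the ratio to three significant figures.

Airmass: sec 57.2° = 1.8460.
τ(711 nm) = 0.143 × (500/711)⁴ × 1.8460 = 0.143 × 0.2446 × 1.8460 = 0.0646.
τ(430 nm) = 0.143 × (500/430)⁴ × 1.8460 = 0.143 × 1.8281 × 1.8460 = 0.4826.
T(711)/T(430) = exp(τ_B − τ_A) = exp(0.4180) = 1.5190.

1.52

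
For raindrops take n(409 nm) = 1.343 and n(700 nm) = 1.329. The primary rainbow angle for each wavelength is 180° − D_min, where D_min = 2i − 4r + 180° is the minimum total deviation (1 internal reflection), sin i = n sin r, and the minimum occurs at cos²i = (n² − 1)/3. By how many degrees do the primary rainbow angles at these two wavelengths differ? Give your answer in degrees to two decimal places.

2.02°

At 409 nm (n = 1.343): cos²i = 0.26788 → i = 58.830°, r = 39.577°, D_min = 139.354°, rainbow angle = 40.646°.
At 700 nm (n = 1.329): cos²i = 0.25541 → i = 59.643°, r = 40.487°, D_min = 137.337°, rainbow angle = 42.663°.
Angular width = |40.646° − 42.663°| = 2.017°.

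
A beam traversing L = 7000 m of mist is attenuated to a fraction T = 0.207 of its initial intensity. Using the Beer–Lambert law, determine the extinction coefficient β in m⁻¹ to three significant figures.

Beer–Lambert: T = exp(−βL) ⇒ β = −ln(T)/L = −ln(0.207)/7000 = 1.5750/7000 = 0.000225 m⁻¹.

0.000225 m⁻¹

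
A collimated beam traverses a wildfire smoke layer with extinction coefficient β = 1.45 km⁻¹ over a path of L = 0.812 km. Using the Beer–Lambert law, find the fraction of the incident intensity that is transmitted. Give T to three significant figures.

0.308

τ = β·L = 1.45 × 0.812 = 1.1774.
T = exp(−1.1774) = 0.3081.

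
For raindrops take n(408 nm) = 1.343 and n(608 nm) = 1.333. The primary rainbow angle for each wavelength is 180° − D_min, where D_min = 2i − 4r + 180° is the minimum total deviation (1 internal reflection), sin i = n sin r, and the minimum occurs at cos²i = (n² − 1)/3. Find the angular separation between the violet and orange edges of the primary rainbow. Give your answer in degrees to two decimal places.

1.43°

At 408 nm (n = 1.343): cos²i = 0.26788 → i = 58.830°, r = 39.577°, D_min = 139.354°, rainbow angle = 40.646°.
At 608 nm (n = 1.333): cos²i = 0.25896 → i = 59.410°, r = 40.225°, D_min = 137.922°, rainbow angle = 42.078°.
Angular width = |40.646° − 42.078°| = 1.432°.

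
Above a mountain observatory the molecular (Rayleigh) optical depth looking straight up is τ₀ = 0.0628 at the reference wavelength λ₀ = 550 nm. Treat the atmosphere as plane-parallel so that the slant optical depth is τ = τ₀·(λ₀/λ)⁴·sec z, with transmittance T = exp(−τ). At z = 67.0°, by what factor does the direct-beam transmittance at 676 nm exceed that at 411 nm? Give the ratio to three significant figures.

1.56

Airmass: sec 67.0° = 2.5593.
τ(676 nm) = 0.0628 × (550/676)⁴ × 2.5593 = 0.0628 × 0.4382 × 2.5593 = 0.0704.
τ(411 nm) = 0.0628 × (550/411)⁴ × 2.5593 = 0.0628 × 3.2069 × 2.5593 = 0.5154.
T(676)/T(411) = exp(τ_B − τ_A) = exp(0.4450) = 1.5605.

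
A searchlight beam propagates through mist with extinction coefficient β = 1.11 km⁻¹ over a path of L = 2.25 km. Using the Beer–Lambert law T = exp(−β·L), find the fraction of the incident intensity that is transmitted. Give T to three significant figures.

τ = β·L = 1.11 × 2.25 = 2.4975.
T = exp(−2.4975) = 0.0823.

0.0823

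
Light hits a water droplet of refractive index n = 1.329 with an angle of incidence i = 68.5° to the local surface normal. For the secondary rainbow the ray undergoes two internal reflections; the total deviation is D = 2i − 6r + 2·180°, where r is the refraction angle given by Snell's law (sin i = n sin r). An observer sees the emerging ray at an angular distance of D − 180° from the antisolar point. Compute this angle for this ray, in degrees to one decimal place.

sin r = sin 68.5° / 1.329 = 0.9304/1.329 = 0.7001; r = 44.43°.
D = 2·68.5° − 6·44.43° + 2·180° = 137.00° − 266.60° + 360° = 230.40°.
Angle from antisolar point = D − 180° = 50.40°.

50.4°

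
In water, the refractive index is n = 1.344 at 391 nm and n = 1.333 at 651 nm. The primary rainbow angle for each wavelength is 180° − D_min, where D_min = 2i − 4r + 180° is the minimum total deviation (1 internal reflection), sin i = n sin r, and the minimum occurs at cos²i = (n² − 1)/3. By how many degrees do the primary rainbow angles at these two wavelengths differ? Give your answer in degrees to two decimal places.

1.57°

At 391 nm (n = 1.344): cos²i = 0.26878 → i = 58.772°, r = 39.512°, D_min = 139.495°, rainbow angle = 40.505°.
At 651 nm (n = 1.333): cos²i = 0.25896 → i = 59.410°, r = 40.225°, D_min = 137.922°, rainbow angle = 42.078°.
Angular width = |40.505° − 42.078°| = 1.573°.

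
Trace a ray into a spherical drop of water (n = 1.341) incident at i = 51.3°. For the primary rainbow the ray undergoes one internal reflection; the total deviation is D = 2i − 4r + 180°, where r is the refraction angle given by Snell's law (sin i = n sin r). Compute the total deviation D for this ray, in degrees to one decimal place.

140.2°

sin r = sin 51.3° / 1.341 = 0.7804/1.341 = 0.5820; r = 35.59°.
D = 2·51.3° − 4·35.59° + 180° = 102.60° − 142.36° + 180° = 140.24°.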